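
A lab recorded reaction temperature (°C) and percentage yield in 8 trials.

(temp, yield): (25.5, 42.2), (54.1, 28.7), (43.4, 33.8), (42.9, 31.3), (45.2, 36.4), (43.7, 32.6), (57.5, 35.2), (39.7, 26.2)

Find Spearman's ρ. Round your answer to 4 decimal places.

0.0238

Rank temp: 1, 7, 4, 3, 6, 5, 8, 2
Rank yield: 8, 2, 5, 3, 7, 4, 6, 1
d = rank(temp) − rank(yield): -7, 5, -1, 0, -1, 1, 2, 1; Σd² = 82
ρ = 1 − 6Σd² / [n(n²−1)] = 1 − 6×82 / (8×63) = 1 − 492/504 ≈ 0.0238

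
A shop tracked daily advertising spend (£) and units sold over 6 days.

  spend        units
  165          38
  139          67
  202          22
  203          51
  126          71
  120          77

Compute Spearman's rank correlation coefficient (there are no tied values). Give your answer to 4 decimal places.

-0.8286

Rank spend: 4, 3, 5, 6, 2, 1
Rank units: 2, 4, 1, 3, 5, 6
d = rank(spend) − rank(units): 2, -1, 4, 3, -3, -5; Σd² = 64
ρ = 1 − 6Σd² / [n(n²−1)] = 1 − 6×64 / (6×35) = 1 − 384/210 ≈ -0.8286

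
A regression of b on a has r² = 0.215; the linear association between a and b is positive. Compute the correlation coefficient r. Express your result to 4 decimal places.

|r| = √0.215 = 0.4637
The association is positive, so r = 0.4637.

0.4637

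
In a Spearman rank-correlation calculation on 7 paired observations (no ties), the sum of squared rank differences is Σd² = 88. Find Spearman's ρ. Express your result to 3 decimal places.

-0.571

ρ = 1 − 6Σd² / [n(n²−1)] = 1 − 6×88 / (7×48)
  = 1 − 528/336 = 1 − 1.5714 ≈ -0.571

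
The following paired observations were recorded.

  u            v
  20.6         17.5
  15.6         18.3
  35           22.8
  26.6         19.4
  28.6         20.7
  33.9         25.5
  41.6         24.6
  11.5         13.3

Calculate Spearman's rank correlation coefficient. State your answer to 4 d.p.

Rank u: 3, 2, 7, 4, 5, 6, 8, 1
Rank v: 2, 3, 6, 4, 5, 8, 7, 1
d = rank(u) − rank(v): 1, -1, 1, 0, 0, -2, 1, 0; Σd² = 8
ρ = 1 − 6Σd² / [n(n²−1)] = 1 − 6×8 / (8×63) = 1 − 48/504 ≈ 0.9048

0.9048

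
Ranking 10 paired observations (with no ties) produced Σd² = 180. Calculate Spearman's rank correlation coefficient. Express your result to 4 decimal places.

ρ = 1 − 6Σd² / [n(n²−1)] = 1 − 6×180 / (10×99)
  = 1 − 1080/990 = 1 − 1.09091 ≈ -0.0909

-0.0909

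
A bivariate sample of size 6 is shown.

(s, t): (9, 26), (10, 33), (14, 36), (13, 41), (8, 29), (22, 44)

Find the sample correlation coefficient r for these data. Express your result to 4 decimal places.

0.8677

n = 6, Σs = 76, Σt = 209, Σs² = 1094, Σt² = 7519, Σst = 2801
nΣst − ΣsΣt = 16806 − 15884 = 922
nΣs² − (Σs)² = 6564 − 5776 = 788; nΣt² − (Σt)² = 45114 − 43681 = 1433
r = 922 / √(788 × 1433) = 922 / 1062.6401 ≈ 0.8677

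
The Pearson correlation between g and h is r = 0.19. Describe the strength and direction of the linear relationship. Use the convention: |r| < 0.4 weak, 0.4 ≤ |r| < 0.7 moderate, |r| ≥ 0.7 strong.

r = 0.19 > 0 so the relationship is positive.
|r| = 0.19, which falls in the weak range.

weak positive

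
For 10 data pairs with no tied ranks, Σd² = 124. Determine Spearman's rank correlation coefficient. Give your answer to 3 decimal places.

0.248

ρ = 1 − 6Σd² / [n(n²−1)] = 1 − 6×124 / (10×99)
  = 1 − 744/990 = 1 − 0.7515 ≈ 0.248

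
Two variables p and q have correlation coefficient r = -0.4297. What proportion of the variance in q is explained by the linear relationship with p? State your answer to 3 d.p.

r² = (-0.4297)² = 0.185

0.185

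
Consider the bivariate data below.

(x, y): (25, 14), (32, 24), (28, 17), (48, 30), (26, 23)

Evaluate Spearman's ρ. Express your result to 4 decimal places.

0.9000

Rank x: 1, 4, 3, 5, 2
Rank y: 1, 4, 2, 5, 3
d = rank(x) − rank(y): 0, 0, 1, 0, -1; Σd² = 2
ρ = 1 − 6Σd² / [n(n²−1)] = 1 − 6×2 / (5×24) = 1 − 12/120 ≈ 0.9000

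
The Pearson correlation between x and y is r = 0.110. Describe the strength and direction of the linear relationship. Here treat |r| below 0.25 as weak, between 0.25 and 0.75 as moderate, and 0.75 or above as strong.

weak positive

r = 0.110 > 0 so the relationship is positive.
|r| = 0.110, which falls in the weak range.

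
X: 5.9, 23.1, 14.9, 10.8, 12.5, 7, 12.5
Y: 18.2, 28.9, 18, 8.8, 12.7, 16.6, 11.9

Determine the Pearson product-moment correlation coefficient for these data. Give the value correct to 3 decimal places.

0.613

n = 7, ΣX = 86.7, ΣY = 115.1, ΣX² = 1268.57, ΣY² = 2146.35, ΣXY = 1561.91
nΣXY − ΣXΣY = 10933.37 − 9979.17 = 954.2
nΣX² − (ΣX)² = 8879.99 − 7516.89 = 1363.1; nΣY² − (ΣY)² = 15024.45 − 13248.01 = 1776.44
r = 954.2 / √(1363.1 × 1776.44) = 954.2 / 1556.1058 ≈ 0.613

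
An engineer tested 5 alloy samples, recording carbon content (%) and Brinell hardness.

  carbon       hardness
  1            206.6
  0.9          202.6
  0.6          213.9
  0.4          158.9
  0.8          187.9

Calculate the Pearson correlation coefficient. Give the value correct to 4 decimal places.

n = 5, Σx = 3.7, Σy = 969.9, Σx² = 2.97, Σy² = 190039.15, Σxy = 731.16
nΣxy − ΣxΣy = 3655.8 − 3588.63 = 67.17
nΣx² − (Σx)² = 14.85 − 13.69 = 1.16; nΣy² − (Σy)² = 950195.75 − 940706.01 = 9489.74
r = 67.17 / √(1.16 × 9489.74) = 67.17 / 104.9195 ≈ 0.6402

0.6402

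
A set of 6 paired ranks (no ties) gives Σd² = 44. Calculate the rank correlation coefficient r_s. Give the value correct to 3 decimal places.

ρ = 1 − 6Σd² / [n(n²−1)] = 1 − 6×44 / (6×35)
  = 1 − 264/210 = 1 − 1.2571 ≈ -0.257

-0.257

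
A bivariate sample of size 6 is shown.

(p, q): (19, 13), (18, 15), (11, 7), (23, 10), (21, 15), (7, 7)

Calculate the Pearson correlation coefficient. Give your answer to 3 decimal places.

0.719

n = 6, Σp = 99, Σq = 67, Σp² = 1825, Σq² = 817, Σpq = 1188
nΣpq − ΣpΣq = 7128 − 6633 = 495
nΣp² − (Σp)² = 10950 − 9801 = 1149; nΣq² − (Σq)² = 4902 − 4489 = 413
r = 495 / √(1149 × 413) = 495 / 688.8665 ≈ 0.719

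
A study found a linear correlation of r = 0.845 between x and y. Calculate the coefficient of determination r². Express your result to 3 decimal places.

r² = (0.845)² = 0.714

0.714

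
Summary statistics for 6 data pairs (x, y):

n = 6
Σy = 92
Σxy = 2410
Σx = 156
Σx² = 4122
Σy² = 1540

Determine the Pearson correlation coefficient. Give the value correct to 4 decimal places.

r = (nΣxy − ΣxΣy) / √[(nΣx² − (Σx)²)(nΣy² − (Σy)²)]
Numerator: 6×2410 − 156×92 = 108
Denominator: √[(24732 − 24336)(9240 − 8464)] = √[396 × 776] = 554.3429
r = 108 / 554.3429 ≈ 0.1948

0.1948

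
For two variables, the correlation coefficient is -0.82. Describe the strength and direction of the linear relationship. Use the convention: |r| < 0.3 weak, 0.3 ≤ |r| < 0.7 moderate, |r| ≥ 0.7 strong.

r = -0.82 < 0 so the relationship is negative.
|r| = 0.82, which falls in the strong range.

strong negative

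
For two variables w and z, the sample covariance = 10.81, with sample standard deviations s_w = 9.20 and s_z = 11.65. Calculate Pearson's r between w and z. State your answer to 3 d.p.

r = Cov(w,z) / (s_w · s_z) = 10.81 / (9.20 × 11.65)
  = 10.81 / 107.1800 ≈ 0.101

0.101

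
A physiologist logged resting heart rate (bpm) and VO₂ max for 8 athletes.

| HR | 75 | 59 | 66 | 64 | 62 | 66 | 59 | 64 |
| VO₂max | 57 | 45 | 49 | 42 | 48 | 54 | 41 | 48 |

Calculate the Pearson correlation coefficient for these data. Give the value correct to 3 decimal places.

0.830

n = 8, Σx = 515, Σy = 384, Σx² = 33335, Σy² = 18644, Σxy = 24883
nΣxy − ΣxΣy = 199064 − 197760 = 1304
nΣx² − (Σx)² = 266680 − 265225 = 1455; nΣy² − (Σy)² = 149152 − 147456 = 1696
r = 1304 / √(1455 × 1696) = 1304 / 1570.8851 ≈ 0.830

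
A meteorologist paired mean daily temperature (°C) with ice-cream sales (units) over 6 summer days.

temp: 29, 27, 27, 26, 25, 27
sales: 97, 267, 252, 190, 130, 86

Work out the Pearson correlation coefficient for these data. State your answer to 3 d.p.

-0.165

n = 6, Σx = 161, Σy = 1022, Σx² = 4329, Σy² = 204598, Σxy = 27338
nΣxy − ΣxΣy = 164028 − 164542 = -514
nΣx² − (Σx)² = 25974 − 25921 = 53; nΣy² − (Σy)² = 1227588 − 1044484 = 183104
r = -514 / √(53 × 183104) = -514 / 3115.2066 ≈ -0.165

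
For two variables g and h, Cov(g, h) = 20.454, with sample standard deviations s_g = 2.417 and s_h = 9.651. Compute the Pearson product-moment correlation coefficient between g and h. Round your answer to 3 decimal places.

r = Cov(g,h) / (s_g · s_h) = 20.454 / (2.417 × 9.651)
  = 20.454 / 23.3265 ≈ 0.877

0.877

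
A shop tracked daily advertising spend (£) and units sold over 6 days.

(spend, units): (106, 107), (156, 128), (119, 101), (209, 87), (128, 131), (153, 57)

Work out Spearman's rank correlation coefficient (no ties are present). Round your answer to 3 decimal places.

-0.257

Rank spend: 1, 5, 2, 6, 3, 4
Rank units: 4, 5, 3, 2, 6, 1
d = rank(spend) − rank(units): -3, 0, -1, 4, -3, 3; Σd² = 44
ρ = 1 − 6Σd² / [n(n²−1)] = 1 − 6×44 / (6×35) = 1 − 264/210 ≈ -0.257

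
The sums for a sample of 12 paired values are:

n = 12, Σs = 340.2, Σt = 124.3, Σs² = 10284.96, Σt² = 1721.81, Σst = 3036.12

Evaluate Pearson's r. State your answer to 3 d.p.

r = (nΣst − ΣsΣt) / √[(nΣs² − (Σs)²)(nΣt² − (Σt)²)]
Numerator: 12×3036.12 − 340.2×124.3 = -5853.42
Denominator: √[(123419.52 − 115736.04)(20661.72 − 15450.49)] = √[7683.48 × 5211.23] = 6327.7470
r = -5853.42 / 6327.7470 ≈ -0.925

-0.925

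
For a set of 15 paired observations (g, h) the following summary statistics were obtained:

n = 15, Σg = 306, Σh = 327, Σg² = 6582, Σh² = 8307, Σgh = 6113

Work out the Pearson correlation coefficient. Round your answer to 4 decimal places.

r = (nΣgh − ΣgΣh) / √[(nΣg² − (Σg)²)(nΣh² − (Σh)²)]
Numerator: 15×6113 − 306×327 = -8367
Denominator: √[(98730 − 93636)(124605 − 106929)] = √[5094 × 17676] = 9489.0223
r = -8367 / 9489.0223 ≈ -0.8818

-0.8818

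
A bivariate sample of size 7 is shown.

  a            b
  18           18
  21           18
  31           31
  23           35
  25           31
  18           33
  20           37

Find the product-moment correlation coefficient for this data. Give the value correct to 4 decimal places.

n = 7, Σa = 156, Σb = 203, Σa² = 3604, Σb² = 6253, Σab = 4577
nΣab − ΣaΣb = 32039 − 31668 = 371
nΣa² − (Σa)² = 25228 − 24336 = 892; nΣb² − (Σb)² = 43771 − 41209 = 2562
r = 371 / √(892 × 2562) = 371 / 1511.7222 ≈ 0.2454

0.2454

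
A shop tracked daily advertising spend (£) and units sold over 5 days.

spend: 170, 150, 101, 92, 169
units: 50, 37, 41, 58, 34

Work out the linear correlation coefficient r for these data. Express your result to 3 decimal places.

-0.497

n = 5, Σx = 682, Σy = 220, Σx² = 98626, Σy² = 10070, Σxy = 29273
nΣxy − ΣxΣy = 146365 − 150040 = -3675
nΣx² − (Σx)² = 493130 − 465124 = 28006; nΣy² − (Σy)² = 50350 − 48400 = 1950
r = -3675 / √(28006 × 1950) = -3675 / 7389.9729 ≈ -0.497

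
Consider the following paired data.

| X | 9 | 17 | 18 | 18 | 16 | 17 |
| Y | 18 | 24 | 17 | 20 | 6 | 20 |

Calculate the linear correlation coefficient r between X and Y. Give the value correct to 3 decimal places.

n = 6, ΣX = 95, ΣY = 105, ΣX² = 1563, ΣY² = 2025, ΣXY = 1672
nΣXY − ΣXΣY = 10032 − 9975 = 57
nΣX² − (ΣX)² = 9378 − 9025 = 353; nΣY² − (ΣY)² = 12150 − 11025 = 1125
r = 57 / √(353 × 1125) = 57 / 630.1785 ≈ 0.090

0.090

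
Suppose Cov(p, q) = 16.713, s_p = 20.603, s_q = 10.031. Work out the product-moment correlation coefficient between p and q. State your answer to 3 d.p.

0.081

r = Cov(p,q) / (s_p · s_q) = 16.713 / (20.603 × 10.031)
  = 16.713 / 206.6687 ≈ 0.081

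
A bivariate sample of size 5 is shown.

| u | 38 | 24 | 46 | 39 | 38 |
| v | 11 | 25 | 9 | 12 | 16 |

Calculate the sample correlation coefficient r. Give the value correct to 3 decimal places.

n = 5, Σu = 185, Σv = 73, Σu² = 7101, Σv² = 1227, Σuv = 2508
nΣuv − ΣuΣv = 12540 − 13505 = -965
nΣu² − (Σu)² = 35505 − 34225 = 1280; nΣv² − (Σv)² = 6135 − 5329 = 806
r = -965 / √(1280 × 806) = -965 / 1015.7165 ≈ -0.950

-0.950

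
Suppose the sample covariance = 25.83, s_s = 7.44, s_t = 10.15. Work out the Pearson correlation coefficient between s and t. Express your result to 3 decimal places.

0.342

r = Cov(s,t) / (s_s · s_t) = 25.83 / (7.44 × 10.15)
  = 25.83 / 75.5160 ≈ 0.342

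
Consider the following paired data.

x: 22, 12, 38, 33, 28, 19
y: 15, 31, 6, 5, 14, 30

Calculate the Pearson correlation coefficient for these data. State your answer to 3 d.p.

n = 6, Σx = 152, Σy = 101, Σx² = 4306, Σy² = 2343, Σxy = 2057
nΣxy − ΣxΣy = 12342 − 15352 = -3010
nΣx² − (Σx)² = 25836 − 23104 = 2732; nΣy² − (Σy)² = 14058 − 10201 = 3857
r = -3010 / √(2732 × 3857) = -3010 / 3246.1245 ≈ -0.927

-0.927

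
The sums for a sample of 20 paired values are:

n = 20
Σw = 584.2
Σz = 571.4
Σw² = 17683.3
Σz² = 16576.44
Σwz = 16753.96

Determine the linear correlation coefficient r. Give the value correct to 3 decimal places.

r = (nΣwz − ΣwΣz) / √[(nΣw² − (Σw)²)(nΣz² − (Σz)²)]
Numerator: 20×16753.96 − 584.2×571.4 = 1267.32
Denominator: √[(353666 − 341289.64)(331528.8 − 326497.96)] = √[12376.36 × 5030.84] = 7890.7216
r = 1267.32 / 7890.7216 ≈ 0.161

0.161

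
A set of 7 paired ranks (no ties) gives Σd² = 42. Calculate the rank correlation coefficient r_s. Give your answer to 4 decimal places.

0.2500

ρ = 1 − 6Σd² / [n(n²−1)] = 1 − 6×42 / (7×48)
  = 1 − 252/336 = 1 − 0.75000 ≈ 0.2500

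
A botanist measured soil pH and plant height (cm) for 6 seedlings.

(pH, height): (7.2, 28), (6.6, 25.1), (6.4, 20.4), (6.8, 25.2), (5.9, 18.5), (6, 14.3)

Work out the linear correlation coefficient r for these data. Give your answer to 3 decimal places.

n = 6, Σx = 38.9, Σy = 131.5, Σx² = 253.41, Σy² = 3011.95, Σxy = 864.13
nΣxy − ΣxΣy = 5184.78 − 5115.35 = 69.43
nΣx² − (Σx)² = 1520.46 − 1513.21 = 7.25; nΣy² − (Σy)² = 18071.7 − 17292.25 = 779.45
r = 69.43 / √(7.25 × 779.45) = 69.43 / 75.1732 ≈ 0.924

0.924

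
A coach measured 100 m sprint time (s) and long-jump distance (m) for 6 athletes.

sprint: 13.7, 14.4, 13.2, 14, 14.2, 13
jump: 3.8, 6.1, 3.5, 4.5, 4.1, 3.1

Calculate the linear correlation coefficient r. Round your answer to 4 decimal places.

n = 6, Σx = 82.5, Σy = 25.1, Σx² = 1135.93, Σy² = 110.57, Σxy = 347.62
nΣxy − ΣxΣy = 2085.72 − 2070.75 = 14.97
nΣx² − (Σx)² = 6815.58 − 6806.25 = 9.33; nΣy² − (Σy)² = 663.42 − 630.01 = 33.41
r = 14.97 / √(9.33 × 33.41) = 14.97 / 17.6555 ≈ 0.8479

0.8479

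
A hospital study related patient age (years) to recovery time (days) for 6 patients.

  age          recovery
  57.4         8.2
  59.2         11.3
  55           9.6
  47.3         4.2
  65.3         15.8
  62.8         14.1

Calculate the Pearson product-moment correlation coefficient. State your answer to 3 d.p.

0.968

n = 6, Σx = 347, Σy = 63.2, Σx² = 20269.62, Σy² = 753.18, Σxy = 3783.52
nΣxy − ΣxΣy = 22701.12 − 21930.4 = 770.72
nΣx² − (Σx)² = 121617.72 − 120409 = 1208.72; nΣy² − (Σy)² = 4519.08 − 3994.24 = 524.84
r = 770.72 / √(1208.72 × 524.84) = 770.72 / 796.4826 ≈ 0.968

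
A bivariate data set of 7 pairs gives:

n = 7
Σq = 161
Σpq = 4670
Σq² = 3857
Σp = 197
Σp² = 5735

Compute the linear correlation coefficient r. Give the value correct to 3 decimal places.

0.811

r = (nΣpq − ΣpΣq) / √[(nΣp² − (Σp)²)(nΣq² − (Σq)²)]
Numerator: 7×4670 − 197×161 = 973
Denominator: √[(40145 − 38809)(26999 − 25921)] = √[1336 × 1078] = 1200.0867
r = 973 / 1200.0867 ≈ 0.811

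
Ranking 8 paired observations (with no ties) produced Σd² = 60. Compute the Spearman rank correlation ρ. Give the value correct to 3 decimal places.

ρ = 1 − 6Σd² / [n(n²−1)] = 1 − 6×60 / (8×63)
  = 1 − 360/504 = 1 − 0.7143 ≈ 0.286

0.286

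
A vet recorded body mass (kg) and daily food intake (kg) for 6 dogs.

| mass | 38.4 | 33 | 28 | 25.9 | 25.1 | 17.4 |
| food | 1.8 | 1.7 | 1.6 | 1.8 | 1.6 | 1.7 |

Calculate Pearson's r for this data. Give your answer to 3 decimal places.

0.348

n = 6, Σx = 167.8, Σy = 10.2, Σx² = 4951.14, Σy² = 17.38, Σxy = 286.38
nΣxy − ΣxΣy = 1718.28 − 1711.56 = 6.72
nΣx² − (Σx)² = 29706.84 − 28156.84 = 1550; nΣy² − (Σy)² = 104.28 − 104.04 = 0.24
r = 6.72 / √(1550 × 0.24) = 6.72 / 19.2873 ≈ 0.348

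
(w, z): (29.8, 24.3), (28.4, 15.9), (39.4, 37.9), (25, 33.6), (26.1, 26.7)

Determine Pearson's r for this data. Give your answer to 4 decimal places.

n = 5, Σw = 148.7, Σz = 138.4, Σw² = 4553.17, Σz² = 4121.56, Σwz = 4205.83
nΣwz − ΣwΣz = 21029.15 − 20580.08 = 449.07
nΣw² − (Σw)² = 22765.85 − 22111.69 = 654.16; nΣz² − (Σz)² = 20607.8 − 19154.56 = 1453.24
r = 449.07 / √(654.16 × 1453.24) = 449.07 / 975.0136 ≈ 0.4606

0.4606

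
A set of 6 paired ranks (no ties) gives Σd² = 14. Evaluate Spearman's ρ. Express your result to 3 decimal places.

ρ = 1 − 6Σd² / [n(n²−1)] = 1 − 6×14 / (6×35)
  = 1 − 84/210 = 1 − 0.4000 ≈ 0.600

0.600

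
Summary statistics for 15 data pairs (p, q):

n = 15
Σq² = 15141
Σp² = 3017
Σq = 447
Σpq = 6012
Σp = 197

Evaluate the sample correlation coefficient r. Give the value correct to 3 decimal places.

0.160

r = (nΣpq − ΣpΣq) / √[(nΣp² − (Σp)²)(nΣq² − (Σq)²)]
Numerator: 15×6012 − 197×447 = 2121
Denominator: √[(45255 − 38809)(227115 − 199809)] = √[6446 × 27306] = 13267.0447
r = 2121 / 13267.0447 ≈ 0.160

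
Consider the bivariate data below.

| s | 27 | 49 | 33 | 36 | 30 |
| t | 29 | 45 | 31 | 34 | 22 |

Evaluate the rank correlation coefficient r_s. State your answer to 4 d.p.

Rank s: 1, 5, 3, 4, 2
Rank t: 2, 5, 3, 4, 1
d = rank(s) − rank(t): -1, 0, 0, 0, 1; Σd² = 2
ρ = 1 − 6Σd² / [n(n²−1)] = 1 − 6×2 / (5×24) = 1 − 12/120 ≈ 0.9000

0.9000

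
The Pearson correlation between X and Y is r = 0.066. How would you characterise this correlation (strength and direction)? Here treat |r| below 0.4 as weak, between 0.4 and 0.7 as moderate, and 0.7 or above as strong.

r = 0.066 > 0 so the relationship is positive.
|r| = 0.066, which falls in the weak range.

weak positive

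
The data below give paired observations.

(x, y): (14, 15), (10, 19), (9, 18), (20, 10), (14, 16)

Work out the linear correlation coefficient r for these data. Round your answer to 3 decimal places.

-0.973

n = 5, Σx = 67, Σy = 78, Σx² = 973, Σy² = 1266, Σxy = 986
nΣxy − ΣxΣy = 4930 − 5226 = -296
nΣx² − (Σx)² = 4865 − 4489 = 376; nΣy² − (Σy)² = 6330 − 6084 = 246
r = -296 / √(376 × 246) = -296 / 304.1316 ≈ -0.973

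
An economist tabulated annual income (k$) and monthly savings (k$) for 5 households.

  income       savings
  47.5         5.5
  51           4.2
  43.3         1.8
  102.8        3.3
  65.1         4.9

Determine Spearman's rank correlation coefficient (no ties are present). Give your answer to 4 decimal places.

0.1000

Rank income: 2, 3, 1, 5, 4
Rank savings: 5, 3, 1, 2, 4
d = rank(income) − rank(savings): -3, 0, 0, 3, 0; Σd² = 18
ρ = 1 − 6Σd² / [n(n²−1)] = 1 − 6×18 / (5×24) = 1 − 108/120 ≈ 0.1000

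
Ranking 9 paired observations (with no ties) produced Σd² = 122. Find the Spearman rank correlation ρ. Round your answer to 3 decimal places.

ρ = 1 − 6Σd² / [n(n²−1)] = 1 − 6×122 / (9×80)
  = 1 − 732/720 = 1 − 1.0167 ≈ -0.017

-0.017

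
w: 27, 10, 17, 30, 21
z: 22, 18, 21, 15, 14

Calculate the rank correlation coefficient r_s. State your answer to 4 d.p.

Rank w: 4, 1, 2, 5, 3
Rank z: 5, 3, 4, 2, 1
d = rank(w) − rank(z): -1, -2, -2, 3, 2; Σd² = 22
ρ = 1 − 6Σd² / [n(n²−1)] = 1 − 6×22 / (5×24) = 1 − 132/120 ≈ -0.1000

-0.1000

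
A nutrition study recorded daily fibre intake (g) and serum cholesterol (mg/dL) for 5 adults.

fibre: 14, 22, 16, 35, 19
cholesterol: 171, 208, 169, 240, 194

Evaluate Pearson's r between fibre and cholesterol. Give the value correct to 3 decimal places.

n = 5, Σx = 106, Σy = 982, Σx² = 2522, Σy² = 196302, Σxy = 21760
nΣxy − ΣxΣy = 108800 − 104092 = 4708
nΣx² − (Σx)² = 12610 − 11236 = 1374; nΣy² − (Σy)² = 981510 − 964324 = 17186
r = 4708 / √(1374 × 17186) = 4708 / 4859.3790 ≈ 0.969

0.969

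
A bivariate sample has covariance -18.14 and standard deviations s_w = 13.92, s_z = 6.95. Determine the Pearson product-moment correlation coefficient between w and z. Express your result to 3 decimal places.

r = Cov(w,z) / (s_w · s_z) = -18.14 / (13.92 × 6.95)
  = -18.14 / 96.7440 ≈ -0.188

-0.188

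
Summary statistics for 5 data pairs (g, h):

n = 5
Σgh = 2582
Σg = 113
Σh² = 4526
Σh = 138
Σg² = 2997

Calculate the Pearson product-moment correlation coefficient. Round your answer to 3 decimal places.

r = (nΣgh − ΣgΣh) / √[(nΣg² − (Σg)²)(nΣh² − (Σh)²)]
Numerator: 5×2582 − 113×138 = -2684
Denominator: √[(14985 − 12769)(22630 − 19044)] = √[2216 × 3586] = 2818.9672
r = -2684 / 2818.9672 ≈ -0.952

-0.952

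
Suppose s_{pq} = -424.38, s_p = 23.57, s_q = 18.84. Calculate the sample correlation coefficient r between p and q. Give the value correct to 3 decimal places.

-0.956

r = Cov(p,q) / (s_p · s_q) = -424.38 / (23.57 × 18.84)
  = -424.38 / 444.0588 ≈ -0.956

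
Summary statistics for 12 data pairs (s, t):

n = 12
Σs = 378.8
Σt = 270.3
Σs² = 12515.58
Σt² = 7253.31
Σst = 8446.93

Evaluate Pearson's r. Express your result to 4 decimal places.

-0.1061

r = (nΣst − ΣsΣt) / √[(nΣs² − (Σs)²)(nΣt² − (Σt)²)]
Numerator: 12×8446.93 − 378.8×270.3 = -1026.48
Denominator: √[(150186.96 − 143489.44)(87039.72 − 73062.09)] = √[6697.52 × 13977.63] = 9675.5081
r = -1026.48 / 9675.5081 ≈ -0.1061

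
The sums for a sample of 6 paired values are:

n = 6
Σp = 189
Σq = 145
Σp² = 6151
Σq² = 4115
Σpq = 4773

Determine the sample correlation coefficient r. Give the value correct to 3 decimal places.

0.592

r = (nΣpq − ΣpΣq) / √[(nΣp² − (Σp)²)(nΣq² − (Σq)²)]
Numerator: 6×4773 − 189×145 = 1233
Denominator: √[(36906 − 35721)(24690 − 21025)] = √[1185 × 3665] = 2083.9926
r = 1233 / 2083.9926 ≈ 0.592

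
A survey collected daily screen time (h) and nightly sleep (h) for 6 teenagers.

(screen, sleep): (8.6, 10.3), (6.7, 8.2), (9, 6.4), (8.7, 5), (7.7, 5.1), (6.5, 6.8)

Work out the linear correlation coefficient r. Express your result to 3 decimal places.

-0.068

n = 6, Σx = 47.2, Σy = 41.8, Σx² = 377.08, Σy² = 311.54, Σxy = 328.09
nΣxy − ΣxΣy = 1968.54 − 1972.96 = -4.42
nΣx² − (Σx)² = 2262.48 − 2227.84 = 34.64; nΣy² − (Σy)² = 1869.24 − 1747.24 = 122
r = -4.42 / √(34.64 × 122) = -4.42 / 65.0083 ≈ -0.068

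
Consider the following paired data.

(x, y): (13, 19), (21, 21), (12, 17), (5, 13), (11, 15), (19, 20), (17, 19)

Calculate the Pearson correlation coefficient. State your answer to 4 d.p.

0.9488

n = 7, Σx = 98, Σy = 124, Σx² = 1550, Σy² = 2246, Σxy = 1825
nΣxy − ΣxΣy = 12775 − 12152 = 623
nΣx² − (Σx)² = 10850 − 9604 = 1246; nΣy² − (Σy)² = 15722 − 15376 = 346
r = 623 / √(1246 × 346) = 623 / 656.5942 ≈ 0.9488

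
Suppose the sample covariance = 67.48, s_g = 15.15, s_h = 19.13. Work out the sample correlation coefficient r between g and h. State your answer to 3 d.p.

0.233

r = Cov(g,h) / (s_g · s_h) = 67.48 / (15.15 × 19.13)
  = 67.48 / 289.8195 ≈ 0.233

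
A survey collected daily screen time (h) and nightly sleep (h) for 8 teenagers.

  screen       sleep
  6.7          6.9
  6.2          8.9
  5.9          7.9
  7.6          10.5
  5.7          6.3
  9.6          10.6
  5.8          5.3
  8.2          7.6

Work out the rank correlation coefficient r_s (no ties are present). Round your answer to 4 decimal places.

0.7143

Rank screen: 5, 4, 3, 6, 1, 8, 2, 7
Rank sleep: 3, 6, 5, 7, 2, 8, 1, 4
d = rank(screen) − rank(sleep): 2, -2, -2, -1, -1, 0, 1, 3; Σd² = 24
ρ = 1 − 6Σd² / [n(n²−1)] = 1 − 6×24 / (8×63) = 1 − 144/504 ≈ 0.7143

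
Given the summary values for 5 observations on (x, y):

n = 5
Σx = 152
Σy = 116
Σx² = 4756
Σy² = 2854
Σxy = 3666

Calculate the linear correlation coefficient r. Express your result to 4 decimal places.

r = (nΣxy − ΣxΣy) / √[(nΣx² − (Σx)²)(nΣy² − (Σy)²)]
Numerator: 5×3666 − 152×116 = 698
Denominator: √[(23780 − 23104)(14270 − 13456)] = √[676 × 814] = 741.7978
r = 698 / 741.7978 ≈ 0.9410

0.9410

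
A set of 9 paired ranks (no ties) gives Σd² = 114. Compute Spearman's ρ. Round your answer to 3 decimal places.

ρ = 1 − 6Σd² / [n(n²−1)] = 1 − 6×114 / (9×80)
  = 1 − 684/720 = 1 − 0.9500 ≈ 0.050

0.050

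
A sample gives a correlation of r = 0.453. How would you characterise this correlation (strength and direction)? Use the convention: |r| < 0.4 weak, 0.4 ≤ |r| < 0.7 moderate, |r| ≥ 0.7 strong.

moderate positive

r = 0.453 > 0 so the relationship is positive.
|r| = 0.453, which falls in the moderate range.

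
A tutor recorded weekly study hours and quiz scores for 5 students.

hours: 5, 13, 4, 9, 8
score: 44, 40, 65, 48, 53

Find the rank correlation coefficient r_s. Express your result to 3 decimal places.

Rank hours: 2, 5, 1, 4, 3
Rank score: 2, 1, 5, 3, 4
d = rank(hours) − rank(score): 0, 4, -4, 1, -1; Σd² = 34
ρ = 1 − 6Σd² / [n(n²−1)] = 1 − 6×34 / (5×24) = 1 − 204/120 ≈ -0.700

-0.700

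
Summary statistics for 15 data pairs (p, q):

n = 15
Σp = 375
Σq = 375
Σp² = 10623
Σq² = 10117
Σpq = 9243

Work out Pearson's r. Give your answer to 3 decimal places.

r = (nΣpq − ΣpΣq) / √[(nΣp² − (Σp)²)(nΣq² − (Σq)²)]
Numerator: 15×9243 − 375×375 = -1980
Denominator: √[(159345 − 140625)(151755 − 140625)] = √[18720 × 11130] = 14434.4588
r = -1980 / 14434.4588 ≈ -0.137

-0.137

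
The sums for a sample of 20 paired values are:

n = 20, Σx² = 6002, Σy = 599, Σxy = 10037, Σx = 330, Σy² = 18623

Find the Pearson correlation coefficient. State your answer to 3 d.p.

0.249

r = (nΣxy − ΣxΣy) / √[(nΣx² − (Σx)²)(nΣy² − (Σy)²)]
Numerator: 20×10037 − 330×599 = 3070
Denominator: √[(120040 − 108900)(372460 − 358801)] = √[11140 × 13659] = 12335.3662
r = 3070 / 12335.3662 ≈ 0.249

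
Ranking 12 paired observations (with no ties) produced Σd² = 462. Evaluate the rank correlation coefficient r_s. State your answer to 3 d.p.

-0.615

ρ = 1 − 6Σd² / [n(n²−1)] = 1 − 6×462 / (12×143)
  = 1 − 2772/1716 = 1 − 1.6154 ≈ -0.615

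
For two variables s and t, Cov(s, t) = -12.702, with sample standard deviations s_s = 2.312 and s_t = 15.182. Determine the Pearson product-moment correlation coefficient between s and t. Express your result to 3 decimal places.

-0.362

r = Cov(s,t) / (s_s · s_t) = -12.702 / (2.312 × 15.182)
  = -12.702 / 35.1008 ≈ -0.362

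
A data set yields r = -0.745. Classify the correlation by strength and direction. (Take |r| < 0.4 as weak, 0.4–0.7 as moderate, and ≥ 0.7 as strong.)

strong negative

r = -0.745 < 0 so the relationship is negative.
|r| = 0.745, which falls in the strong range.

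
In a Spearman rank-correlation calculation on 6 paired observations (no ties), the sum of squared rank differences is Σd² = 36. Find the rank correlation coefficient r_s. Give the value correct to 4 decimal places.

ρ = 1 − 6Σd² / [n(n²−1)] = 1 − 6×36 / (6×35)
  = 1 − 216/210 = 1 − 1.02857 ≈ -0.0286

-0.0286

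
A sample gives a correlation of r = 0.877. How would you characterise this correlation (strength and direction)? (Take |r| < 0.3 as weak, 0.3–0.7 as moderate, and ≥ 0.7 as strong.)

strong positive

r = 0.877 > 0 so the relationship is positive.
|r| = 0.877, which falls in the strong range.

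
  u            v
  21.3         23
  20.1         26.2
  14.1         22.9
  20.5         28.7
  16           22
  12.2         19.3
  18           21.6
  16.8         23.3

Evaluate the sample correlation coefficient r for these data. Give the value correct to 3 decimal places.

n = 8, Σu = 139, Σv = 187, Σu² = 2487.84, Σv² = 4429.48, Σuv = 3295.46
nΣuv − ΣuΣv = 26363.68 − 25993 = 370.68
nΣu² − (Σu)² = 19902.72 − 19321 = 581.72; nΣv² − (Σv)² = 35435.84 − 34969 = 466.84
r = 370.68 / √(581.72 × 466.84) = 370.68 / 521.1239 ≈ 0.711

0.711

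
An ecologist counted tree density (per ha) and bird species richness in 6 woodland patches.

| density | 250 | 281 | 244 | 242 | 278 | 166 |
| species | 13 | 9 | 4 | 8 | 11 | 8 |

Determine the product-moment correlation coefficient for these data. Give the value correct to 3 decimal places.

0.269

n = 6, Σx = 1461, Σy = 53, Σx² = 364401, Σy² = 515, Σxy = 13077
nΣxy − ΣxΣy = 78462 − 77433 = 1029
nΣx² − (Σx)² = 2186406 − 2134521 = 51885; nΣy² − (Σy)² = 3090 − 2809 = 281
r = 1029 / √(51885 × 281) = 1029 / 3818.3354 ≈ 0.269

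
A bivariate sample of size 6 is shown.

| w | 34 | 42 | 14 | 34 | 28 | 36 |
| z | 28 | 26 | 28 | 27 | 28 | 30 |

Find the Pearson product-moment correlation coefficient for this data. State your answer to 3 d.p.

-0.230

n = 6, Σw = 188, Σz = 167, Σw² = 6352, Σz² = 4657, Σwz = 5218
nΣwz − ΣwΣz = 31308 − 31396 = -88
nΣw² − (Σw)² = 38112 − 35344 = 2768; nΣz² − (Σz)² = 27942 − 27889 = 53
r = -88 / √(2768 × 53) = -88 / 383.0196 ≈ -0.230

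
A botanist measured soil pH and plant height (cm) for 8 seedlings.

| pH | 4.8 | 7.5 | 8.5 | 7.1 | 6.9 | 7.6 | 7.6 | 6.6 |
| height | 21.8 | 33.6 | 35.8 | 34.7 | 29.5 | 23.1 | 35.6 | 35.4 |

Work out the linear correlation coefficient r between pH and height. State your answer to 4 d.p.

0.5814

n = 8, Σx = 56.6, Σy = 249.5, Σx² = 408.64, Σy² = 8014.31, Σxy = 1790.62
nΣxy − ΣxΣy = 14324.96 − 14121.7 = 203.26
nΣx² − (Σx)² = 3269.12 − 3203.56 = 65.56; nΣy² − (Σy)² = 64114.48 − 62250.25 = 1864.23
r = 203.26 / √(65.56 × 1864.23) = 203.26 / 349.5982 ≈ 0.5814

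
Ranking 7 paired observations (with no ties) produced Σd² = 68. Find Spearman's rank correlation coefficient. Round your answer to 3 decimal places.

ρ = 1 − 6Σd² / [n(n²−1)] = 1 − 6×68 / (7×48)
  = 1 − 408/336 = 1 − 1.2143 ≈ -0.214

-0.214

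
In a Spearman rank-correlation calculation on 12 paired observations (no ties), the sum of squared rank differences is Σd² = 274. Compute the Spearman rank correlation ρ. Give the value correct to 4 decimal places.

0.0420

ρ = 1 − 6Σd² / [n(n²−1)] = 1 − 6×274 / (12×143)
  = 1 − 1644/1716 = 1 − 0.95804 ≈ 0.0420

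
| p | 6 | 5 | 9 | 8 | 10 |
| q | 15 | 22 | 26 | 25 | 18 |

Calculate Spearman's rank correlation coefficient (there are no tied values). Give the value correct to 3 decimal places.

0.200

Rank p: 2, 1, 4, 3, 5
Rank q: 1, 3, 5, 4, 2
d = rank(p) − rank(q): 1, -2, -1, -1, 3; Σd² = 16
ρ = 1 − 6Σd² / [n(n²−1)] = 1 − 6×16 / (5×24) = 1 − 96/120 ≈ 0.200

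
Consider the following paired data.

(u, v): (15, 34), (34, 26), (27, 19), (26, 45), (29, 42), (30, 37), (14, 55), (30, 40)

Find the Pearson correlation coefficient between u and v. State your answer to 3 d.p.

-0.459

n = 8, Σu = 205, Σv = 298, Σu² = 5623, Σv² = 11976, Σuv = 7375
nΣuv − ΣuΣv = 59000 − 61090 = -2090
nΣu² − (Σu)² = 44984 − 42025 = 2959; nΣv² − (Σv)² = 95808 − 88804 = 7004
r = -2090 / √(2959 × 7004) = -2090 / 4552.4538 ≈ -0.459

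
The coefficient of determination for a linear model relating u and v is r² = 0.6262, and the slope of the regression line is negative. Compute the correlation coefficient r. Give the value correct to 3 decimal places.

-0.791

|r| = √0.6262 = 0.791
The association is negative, so r = −0.791.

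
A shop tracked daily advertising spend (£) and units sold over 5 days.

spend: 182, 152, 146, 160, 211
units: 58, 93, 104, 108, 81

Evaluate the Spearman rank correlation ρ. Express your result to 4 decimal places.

Rank spend: 4, 2, 1, 3, 5
Rank units: 1, 3, 4, 5, 2
d = rank(spend) − rank(units): 3, -1, -3, -2, 3; Σd² = 32
ρ = 1 − 6Σd² / [n(n²−1)] = 1 − 6×32 / (5×24) = 1 − 192/120 ≈ -0.6000

-0.6000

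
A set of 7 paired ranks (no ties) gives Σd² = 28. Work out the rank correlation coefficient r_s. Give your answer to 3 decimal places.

ρ = 1 − 6Σd² / [n(n²−1)] = 1 − 6×28 / (7×48)
  = 1 − 168/336 = 1 − 0.5000 ≈ 0.500

0.500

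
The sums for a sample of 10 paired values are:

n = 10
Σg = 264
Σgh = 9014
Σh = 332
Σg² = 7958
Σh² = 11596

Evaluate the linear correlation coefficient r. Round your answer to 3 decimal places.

r = (nΣgh − ΣgΣh) / √[(nΣg² − (Σg)²)(nΣh² − (Σh)²)]
Numerator: 10×9014 − 264×332 = 2492
Denominator: √[(79580 − 69696)(115960 − 110224)] = √[9884 × 5736] = 7529.5833
r = 2492 / 7529.5833 ≈ 0.331

0.331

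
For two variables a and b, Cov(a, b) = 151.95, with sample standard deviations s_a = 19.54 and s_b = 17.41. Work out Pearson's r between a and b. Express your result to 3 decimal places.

r = Cov(a,b) / (s_a · s_b) = 151.95 / (19.54 × 17.41)
  = 151.95 / 340.1914 ≈ 0.447

0.447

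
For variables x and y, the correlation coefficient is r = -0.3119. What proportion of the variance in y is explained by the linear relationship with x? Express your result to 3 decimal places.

r² = (-0.3119)² = 0.097

0.097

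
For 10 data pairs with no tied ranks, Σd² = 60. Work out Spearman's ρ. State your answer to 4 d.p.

ρ = 1 − 6Σd² / [n(n²−1)] = 1 − 6×60 / (10×99)
  = 1 − 360/990 = 1 − 0.36364 ≈ 0.6364

0.6364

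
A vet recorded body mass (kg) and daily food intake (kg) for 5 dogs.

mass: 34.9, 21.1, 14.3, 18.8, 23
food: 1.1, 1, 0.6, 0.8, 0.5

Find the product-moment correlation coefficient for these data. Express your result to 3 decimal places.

0.628

n = 5, Σx = 112.1, Σy = 4, Σx² = 2750.15, Σy² = 3.46, Σxy = 94.61
nΣxy − ΣxΣy = 473.05 − 448.4 = 24.65
nΣx² − (Σx)² = 13750.75 − 12566.41 = 1184.34; nΣy² − (Σy)² = 17.3 − 16 = 1.3
r = 24.65 / √(1184.34 × 1.3) = 24.65 / 39.2383 ≈ 0.628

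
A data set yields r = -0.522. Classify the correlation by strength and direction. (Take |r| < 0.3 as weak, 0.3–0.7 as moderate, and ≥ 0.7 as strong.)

r = -0.522 < 0 so the relationship is negative.
|r| = 0.522, which falls in the moderate range.

moderate negative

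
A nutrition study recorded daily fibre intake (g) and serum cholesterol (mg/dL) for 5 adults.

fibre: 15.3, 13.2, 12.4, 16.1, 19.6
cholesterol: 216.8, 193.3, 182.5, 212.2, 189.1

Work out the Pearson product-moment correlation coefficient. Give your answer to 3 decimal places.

n = 5, Σx = 76.6, Σy = 993.9, Σx² = 1205.46, Σy² = 198461.03, Σxy = 15254.38
nΣxy − ΣxΣy = 76271.9 − 76132.74 = 139.16
nΣx² − (Σx)² = 6027.3 − 5867.56 = 159.74; nΣy² − (Σy)² = 992305.15 − 987837.21 = 4467.94
r = 139.16 / √(159.74 × 4467.94) = 139.16 / 844.8128 ≈ 0.165

0.165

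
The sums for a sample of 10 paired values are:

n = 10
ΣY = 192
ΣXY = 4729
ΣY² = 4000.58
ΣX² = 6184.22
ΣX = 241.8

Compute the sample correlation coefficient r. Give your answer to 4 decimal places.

r = (nΣXY − ΣXΣY) / √[(nΣX² − (ΣX)²)(nΣY² − (ΣY)²)]
Numerator: 10×4729 − 241.8×192 = 864.4
Denominator: √[(61842.2 − 58467.24)(40005.8 − 36864)] = √[3374.96 × 3141.8] = 3256.2938
r = 864.4 / 3256.2938 ≈ 0.2655

0.2655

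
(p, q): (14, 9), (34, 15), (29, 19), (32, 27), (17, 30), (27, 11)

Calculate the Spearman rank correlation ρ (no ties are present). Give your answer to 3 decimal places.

0.257

Rank p: 1, 6, 4, 5, 2, 3
Rank q: 1, 3, 4, 5, 6, 2
d = rank(p) − rank(q): 0, 3, 0, 0, -4, 1; Σd² = 26
ρ = 1 − 6Σd² / [n(n²−1)] = 1 − 6×26 / (6×35) = 1 − 156/210 ≈ 0.257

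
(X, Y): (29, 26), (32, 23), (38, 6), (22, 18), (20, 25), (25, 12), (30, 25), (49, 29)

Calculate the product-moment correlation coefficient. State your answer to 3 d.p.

n = 8, ΣX = 245, ΣY = 164, ΣX² = 8119, ΣY² = 3800, ΣXY = 5085
nΣXY − ΣXΣY = 40680 − 40180 = 500
nΣX² − (ΣX)² = 64952 − 60025 = 4927; nΣY² − (ΣY)² = 30400 − 26896 = 3504
r = 500 / √(4927 × 3504) = 500 / 4155.0220 ≈ 0.120

0.120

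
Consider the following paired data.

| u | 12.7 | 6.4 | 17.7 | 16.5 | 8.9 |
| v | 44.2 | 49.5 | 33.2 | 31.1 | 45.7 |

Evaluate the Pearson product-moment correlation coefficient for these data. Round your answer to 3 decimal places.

-0.947

n = 5, Σu = 62.2, Σv = 203.7, Σu² = 867, Σv² = 8561.83, Σuv = 2385.66
nΣuv − ΣuΣv = 11928.3 − 12670.14 = -741.84
nΣu² − (Σu)² = 4335 − 3868.84 = 466.16; nΣv² − (Σv)² = 42809.15 − 41493.69 = 1315.46
r = -741.84 / √(466.16 × 1315.46) = -741.84 / 783.0803 ≈ -0.947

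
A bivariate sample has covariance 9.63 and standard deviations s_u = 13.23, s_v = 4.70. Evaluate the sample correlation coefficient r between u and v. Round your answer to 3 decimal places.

r = Cov(u,v) / (s_u · s_v) = 9.63 / (13.23 × 4.70)
  = 9.63 / 62.1810 ≈ 0.155

0.155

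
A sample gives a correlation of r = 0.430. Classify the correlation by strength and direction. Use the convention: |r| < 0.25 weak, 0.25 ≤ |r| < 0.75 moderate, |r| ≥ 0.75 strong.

moderate positive

r = 0.430 > 0 so the relationship is positive.
|r| = 0.430, which falls in the moderate range.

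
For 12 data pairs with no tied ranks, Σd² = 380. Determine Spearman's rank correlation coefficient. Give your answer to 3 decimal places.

-0.329

ρ = 1 − 6Σd² / [n(n²−1)] = 1 − 6×380 / (12×143)
  = 1 − 2280/1716 = 1 − 1.3287 ≈ -0.329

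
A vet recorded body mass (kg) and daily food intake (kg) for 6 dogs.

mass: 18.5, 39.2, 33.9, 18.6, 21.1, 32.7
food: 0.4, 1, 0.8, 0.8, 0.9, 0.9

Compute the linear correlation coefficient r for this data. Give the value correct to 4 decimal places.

n = 6, Σx = 164, Σy = 4.8, Σx² = 4888.56, Σy² = 4.06, Σxy = 137.02
nΣxy − ΣxΣy = 822.12 − 787.2 = 34.92
nΣx² − (Σx)² = 29331.36 − 26896 = 2435.36; nΣy² − (Σy)² = 24.36 − 23.04 = 1.32
r = 34.92 / √(2435.36 × 1.32) = 34.92 / 56.6981 ≈ 0.6159

0.6159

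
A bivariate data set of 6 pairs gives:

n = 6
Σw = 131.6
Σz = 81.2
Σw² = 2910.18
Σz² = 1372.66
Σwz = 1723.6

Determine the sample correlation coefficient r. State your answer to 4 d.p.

r = (nΣwz − ΣwΣz) / √[(nΣw² − (Σw)²)(nΣz² − (Σz)²)]
Numerator: 6×1723.6 − 131.6×81.2 = -344.32
Denominator: √[(17461.08 − 17318.56)(8235.96 − 6593.44)] = √[142.52 × 1642.52] = 483.8305
r = -344.32 / 483.8305 ≈ -0.7117

-0.7117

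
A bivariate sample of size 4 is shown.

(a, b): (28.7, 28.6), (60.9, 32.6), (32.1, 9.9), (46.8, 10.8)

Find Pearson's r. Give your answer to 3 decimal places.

0.343

n = 4, Σa = 168.5, Σb = 81.9, Σa² = 7753.15, Σb² = 2095.37, Σab = 3629.39
nΣab − ΣaΣb = 14517.56 − 13800.15 = 717.41
nΣa² − (Σa)² = 31012.6 − 28392.25 = 2620.35; nΣb² − (Σb)² = 8381.48 − 6707.61 = 1673.87
r = 717.41 / √(2620.35 × 1673.87) = 717.41 / 2094.3078 ≈ 0.343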